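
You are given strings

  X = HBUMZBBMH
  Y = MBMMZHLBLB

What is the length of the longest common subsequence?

5

Let dp[i][j] be the LCS length of the first i characters of X and the first j characters of Y. dp[i][j] = dp[i-1][j-1]+1 when the i-th and j-th characters match, else max(dp[i-1][j], dp[i][j-1]).
    ·  M  B  M  M  Z  H  L  B  L  B
 ·  0  0  0  0  0  0  0  0  0  0  0
 H  0  0  0  0  0  0  1  1  1  1  1
 B  0  0  1  1  1  1  1  1  2  2  2
 U  0  0  1  1  1  1  1  1  2  2  2
 M  0  1  1  2  2  2  2  2  2  2  2
 Z  0  1  1  2  2  3  3  3  3  3  3
 B  0  1  2  2  2  3  3  3  4  4  4
 B  0  1  2  2  2  3  3  3  4  4  5
 M  0  1  2  3  3  3  3  3  4  4  5
 H  0  1  2  3  3  3  4  4  4  4  5
dp[9][10] = 5. One LCS (by backtracking along matches): BMZBB.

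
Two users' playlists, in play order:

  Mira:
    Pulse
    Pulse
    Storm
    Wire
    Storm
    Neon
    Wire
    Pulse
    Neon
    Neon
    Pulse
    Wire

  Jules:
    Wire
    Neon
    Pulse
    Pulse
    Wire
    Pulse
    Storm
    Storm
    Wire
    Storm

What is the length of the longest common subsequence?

One common subsequence of length 5: Pulse (Mira #1, Jules #4) → Pulse (Mira #2, Jules #6) → Storm (Mira #3, Jules #8) → Wire (Mira #4, Jules #9) → Storm (Mira #5, Jules #10). Since dp[12][10] = 5, nothing longer is possible.

5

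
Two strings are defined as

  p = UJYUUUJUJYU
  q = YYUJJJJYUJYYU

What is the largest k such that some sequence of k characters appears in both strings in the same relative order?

7

Match U [1,3], J [2,7], Y [3,8], U [6,9], J [7,10], Y [10,12], U [11,13] — 7 characters in the same relative order in both. Since dp[11][13] = 7, nothing longer is possible.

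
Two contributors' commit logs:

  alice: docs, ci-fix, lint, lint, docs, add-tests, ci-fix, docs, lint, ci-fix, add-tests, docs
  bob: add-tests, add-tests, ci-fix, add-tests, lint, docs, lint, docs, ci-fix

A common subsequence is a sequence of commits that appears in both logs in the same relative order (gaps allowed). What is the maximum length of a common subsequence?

5

Match ci-fix (alice #2, bob #3), lint (alice #3, bob #5), lint (alice #4, bob #7), docs (alice #8, bob #8), ci-fix (alice #10, bob #9) — 5 commits in the same relative order in both, and the DP table's final entry dp[12][9] is also 5, so no common subsequence is longer.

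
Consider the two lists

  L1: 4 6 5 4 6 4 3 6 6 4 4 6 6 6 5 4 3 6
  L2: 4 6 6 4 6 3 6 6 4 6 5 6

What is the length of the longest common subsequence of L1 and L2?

One common subsequence of length 11: 4 (L1 #1, L2 #1), then 6 (L1 #2, L2 #3), then 4 (L1 #4, L2 #4), then 6 (L1 #5, L2 #5), then 3 (L1 #7, L2 #6), then 6 (L1 #8, L2 #7), then 6 (L1 #9, L2 #8), then 4 (L1 #11, L2 #9), then 6 (L1 #14, L2 #10), then 5 (L1 #15, L2 #11), then 6 (L1 #18, L2 #12), and the DP table's final entry dp[18][12] is also 11, so no common subsequence is longer.

11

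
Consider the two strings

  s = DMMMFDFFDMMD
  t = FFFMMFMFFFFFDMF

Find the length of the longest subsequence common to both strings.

Match M at s[2]=t[4]; then M at s[3]=t[5]; then M at s[4]=t[7]; then F at s[5]=t[10]; then F at s[7]=t[11]; then F at s[8]=t[12]; then D at s[9]=t[13]; then M at s[10]=t[14] — 8 characters in the same relative order in both, and the DP table's final entry dp[12][15] is also 8, so no common subsequence is longer.

8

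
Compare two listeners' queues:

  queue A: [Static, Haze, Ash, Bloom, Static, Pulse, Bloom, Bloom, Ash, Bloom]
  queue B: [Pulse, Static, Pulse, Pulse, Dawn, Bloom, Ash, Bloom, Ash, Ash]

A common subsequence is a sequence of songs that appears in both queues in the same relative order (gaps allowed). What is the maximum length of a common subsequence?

One common subsequence of length 5: Static [1,2]; then Pulse [6,4]; then Bloom [7,6]; then Bloom [8,8]; then Ash [9,10]. dp[10][10] = 5 confirms this is the maximum.

5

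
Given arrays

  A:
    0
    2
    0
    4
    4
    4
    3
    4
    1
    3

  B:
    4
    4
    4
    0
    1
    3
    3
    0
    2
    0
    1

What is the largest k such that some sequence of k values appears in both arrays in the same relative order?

Let dp[i][j] be the LCS length of the first i values of A and the first j values of B. dp[i][j] = dp[i-1][j-1]+1 when the i-th and j-th values match, else max(dp[i-1][j], dp[i][j-1]).
    ·  4  4  4  0  1  3  3  0  2  0  1
 ·  0  0  0  0  0  0  0  0  0  0  0  0
 0  0  0  0  0  1  1  1  1  1  1  1  1
 2  0  0  0  0  1  1  1  1  1  2  2  2
 0  0  0  0  0  1  1  1  1  2  2  3  3
 4  0  1  1  1  1  1  1  1  2  2  3  3
 4  0  1  2  2  2  2  2  2  2  2  3  3
 4  0  1  2  3  3  3  3  3  3  3  3  3
 3  0  1  2  3  3  3  4  4  4  4  4  4
 4  0  1  2  3  3  3  4  4  4  4  4  4
 1  0  1  2  3  3  4  4  4  4  4  4  5
 3  0  1  2  3  3  4  5  5  5  5  5  5
dp[10][11] = 5. One LCS (by backtracking along matches): 4, 4, 4, 3, 1.

5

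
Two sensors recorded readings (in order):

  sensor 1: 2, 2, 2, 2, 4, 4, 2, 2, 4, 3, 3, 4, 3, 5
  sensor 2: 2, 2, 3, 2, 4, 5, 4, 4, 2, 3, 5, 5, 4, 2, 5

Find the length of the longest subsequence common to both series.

9

One common subsequence of length 9: 2 [1,1]; then 2 [2,2]; then 2 [3,4]; then 4 [5,7]; then 4 [6,8]; then 2 [8,9]; then 3 [10,10]; then 4 [12,13]; then 5 [14,15]. The LCS DP gives dp[14][15] = 9, so this is optimal.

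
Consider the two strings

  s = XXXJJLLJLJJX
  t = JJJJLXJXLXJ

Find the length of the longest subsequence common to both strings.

6

Taking J at s[4]=t[3]; then J at s[5]=t[4]; then L at s[6]=t[5]; then J at s[8]=t[7]; then L at s[9]=t[9]; then J at s[11]=t[11] gives a common subsequence of length 6. The LCS DP gives dp[12][11] = 6, so this is optimal.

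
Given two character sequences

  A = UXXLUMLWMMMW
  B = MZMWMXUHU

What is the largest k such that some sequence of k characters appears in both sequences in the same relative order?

Pick M [6,3] → W [8,4] → M [9,5]; all 3 characters appear in both, in order, and the DP table's final entry dp[12][9] is also 3, so no common subsequence is longer.

3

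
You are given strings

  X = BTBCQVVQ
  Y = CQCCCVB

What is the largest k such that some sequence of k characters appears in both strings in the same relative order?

3

One common subsequence of length 3: C at X[4]=Y[1]; then Q at X[5]=Y[2]; then V at X[6]=Y[6]. dp[8][7] = 3 confirms this is the maximum.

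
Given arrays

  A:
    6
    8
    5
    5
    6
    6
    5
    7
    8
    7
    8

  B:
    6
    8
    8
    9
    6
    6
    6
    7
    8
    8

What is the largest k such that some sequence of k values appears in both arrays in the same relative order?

7

Let dp[i][j] be the LCS length of the first i values of A and the first j values of B. dp[i][j] = dp[i-1][j-1]+1 when the i-th and j-th values match, else max(dp[i-1][j], dp[i][j-1]).
    ·  6  8  8  9  6  6  6  7  8  8
 ·  0  0  0  0  0  0  0  0  0  0  0
 6  0  1  1  1  1  1  1  1  1  1  1
 8  0  1  2  2  2  2  2  2  2  2  2
 5  0  1  2  2  2  2  2  2  2  2  2
 5  0  1  2  2  2  2  2  2  2  2  2
 6  0  1  2  2  2  3  3  3  3  3  3
 6  0  1  2  2  2  3  4  4  4  4  4
 5  0  1  2  2  2  3  4  4  4  4  4
 7  0  1  2  2  2  3  4  4  5  5  5
 8  0  1  2  3  3  3  4  4  5  6  6
 7  0  1  2  3  3  3  4  4  5  6  6
 8  0  1  2  3  3  3  4  4  5  6  7
dp[11][10] = 7. One LCS (by backtracking along matches): 6, 8, 6, 6, 7, 8, 8.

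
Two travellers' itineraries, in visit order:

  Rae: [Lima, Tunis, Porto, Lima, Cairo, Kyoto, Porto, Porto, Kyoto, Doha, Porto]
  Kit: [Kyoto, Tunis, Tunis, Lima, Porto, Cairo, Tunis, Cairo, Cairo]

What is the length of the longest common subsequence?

Taking Lima at Rae[1]=Kit[4] → Tunis at Rae[2]=Kit[7] → Cairo at Rae[5]=Kit[9] gives a common subsequence of length 3, and the DP table's final entry dp[11][9] is also 3, so no common subsequence is longer.

3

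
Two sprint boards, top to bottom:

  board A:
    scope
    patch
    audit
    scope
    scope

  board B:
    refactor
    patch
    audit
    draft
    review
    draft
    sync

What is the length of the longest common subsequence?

Taking patch at board A[2]=board B[2], then audit at board A[3]=board B[3] gives a common subsequence of length 2. Since dp[5][7] = 2, nothing longer is possible.

2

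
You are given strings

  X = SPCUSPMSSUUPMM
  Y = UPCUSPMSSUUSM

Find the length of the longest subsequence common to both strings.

11

Taking P [2,2], then C [3,3], then U [4,4], then S [5,5], then P [6,6], then M [7,7], then S [8,8], then S [9,9], then U [10,10], then U [11,11], then M [14,13] gives a common subsequence of length 11. dp[14][13] = 11 confirms this is the maximum.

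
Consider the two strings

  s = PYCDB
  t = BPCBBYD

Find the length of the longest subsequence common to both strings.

One common subsequence of length 3: P at s[1]=t[2] → Y at s[2]=t[6] → D at s[4]=t[7], and the DP table's final entry dp[5][7] is also 3, so no common subsequence is longer.

3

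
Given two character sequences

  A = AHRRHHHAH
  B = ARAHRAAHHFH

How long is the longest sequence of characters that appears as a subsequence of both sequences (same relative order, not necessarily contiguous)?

6

Pick A at A[1]=B[3], then H at A[2]=B[4], then R at A[3]=B[5], then H at A[5]=B[8], then H at A[6]=B[9], then H at A[9]=B[11]; all 6 characters appear in both, in order. dp[9][11] = 6 confirms this is the maximum.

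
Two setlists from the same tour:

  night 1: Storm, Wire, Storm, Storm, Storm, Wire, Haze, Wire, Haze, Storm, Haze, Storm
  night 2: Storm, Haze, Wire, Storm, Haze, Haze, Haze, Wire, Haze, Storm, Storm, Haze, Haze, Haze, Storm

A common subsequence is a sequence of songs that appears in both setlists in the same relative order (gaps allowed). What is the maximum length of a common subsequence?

9

Taking Storm [1,1]; then Wire [2,3]; then Storm [3,4]; then Storm [4,10]; then Storm [5,11]; then Haze [7,12]; then Haze [9,13]; then Haze [11,14]; then Storm [12,15] gives a common subsequence of length 9, and the DP table's final entry dp[12][15] is also 9, so no common subsequence is longer.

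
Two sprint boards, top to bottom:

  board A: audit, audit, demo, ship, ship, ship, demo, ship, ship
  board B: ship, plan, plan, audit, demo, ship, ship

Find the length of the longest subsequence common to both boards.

Taking audit [2,4] → demo [7,5] → ship [8,6] → ship [9,7] gives a common subsequence of length 4. dp[9][7] = 4 confirms this is the maximum.

4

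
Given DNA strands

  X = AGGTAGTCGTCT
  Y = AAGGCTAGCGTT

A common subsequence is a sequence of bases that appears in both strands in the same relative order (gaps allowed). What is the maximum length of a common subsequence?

10

Match A at X[1]=Y[2], then G at X[2]=Y[3], then G at X[3]=Y[4], then T at X[4]=Y[6], then A at X[5]=Y[7], then G at X[6]=Y[8], then C at X[8]=Y[9], then G at X[9]=Y[10], then T at X[10]=Y[11], then T at X[12]=Y[12] — 10 bases in the same relative order in both. The LCS DP gives dp[12][12] = 10, so this is optimal.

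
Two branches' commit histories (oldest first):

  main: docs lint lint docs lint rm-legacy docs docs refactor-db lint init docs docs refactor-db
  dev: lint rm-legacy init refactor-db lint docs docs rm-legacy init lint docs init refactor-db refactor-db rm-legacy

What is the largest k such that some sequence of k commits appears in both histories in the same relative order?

7

Match lint (main #2, dev #1) → lint (main #3, dev #5) → docs (main #4, dev #7) → lint (main #5, dev #10) → docs (main #7, dev #11) → refactor-db (main #9, dev #13) → refactor-db (main #14, dev #14) — 7 commits in the same relative order in both, and the DP table's final entry dp[14][15] is also 7, so no common subsequence is longer.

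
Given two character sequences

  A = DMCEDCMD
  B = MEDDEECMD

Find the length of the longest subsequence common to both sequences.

6

Match M [2,1], E [4,2], D [5,4], C [6,7], M [7,8], D [8,9] — 6 characters in the same relative order in both. The LCS DP gives dp[8][9] = 6, so this is optimal.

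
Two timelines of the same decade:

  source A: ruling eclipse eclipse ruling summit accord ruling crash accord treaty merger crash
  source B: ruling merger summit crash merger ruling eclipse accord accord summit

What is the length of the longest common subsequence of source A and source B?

One common subsequence of length 4: ruling (source A #1, source B #6), eclipse (source A #3, source B #7), accord (source A #6, source B #8), accord (source A #9, source B #9). Since dp[12][10] = 4, nothing longer is possible.

4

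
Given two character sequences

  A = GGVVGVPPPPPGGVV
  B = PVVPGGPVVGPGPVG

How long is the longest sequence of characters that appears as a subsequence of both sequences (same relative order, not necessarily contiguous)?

Taking G [1,5] → G [2,6] → V [3,8] → V [4,9] → G [5,10] → P [7,11] → P [8,13] → G [13,15] gives a common subsequence of length 8. Since dp[15][15] = 8, nothing longer is possible.

8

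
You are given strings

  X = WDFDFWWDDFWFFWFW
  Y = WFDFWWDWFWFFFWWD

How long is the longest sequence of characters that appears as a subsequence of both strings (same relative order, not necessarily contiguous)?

One common subsequence of length 13: W [1,1]; then F [3,2]; then D [4,3]; then F [5,4]; then W [6,5]; then W [7,6]; then D [8,7]; then F [10,9]; then W [11,10]; then F [12,12]; then F [13,13]; then W [14,14]; then W [16,15]. The LCS DP gives dp[16][16] = 13, so this is optimal.

13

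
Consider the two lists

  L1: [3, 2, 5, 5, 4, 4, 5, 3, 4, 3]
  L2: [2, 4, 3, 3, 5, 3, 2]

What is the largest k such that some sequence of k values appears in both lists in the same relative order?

4

Let dp[i][j] be the LCS length of the first i values of L1 and the first j values of L2. dp[i][j] = dp[i-1][j-1]+1 when the i-th and j-th values match, else max(dp[i-1][j], dp[i][j-1]).
    ·  2  4  3  3  5  3  2
 ·  0  0  0  0  0  0  0  0
 3  0  0  0  1  1  1  1  1
 2  0  1  1  1  1  1  1  2
 5  0  1  1  1  1  2  2  2
 5  0  1  1  1  1  2  2  2
 4  0  1  2  2  2  2  2  2
 4  0  1  2  2  2  2  2  2
 5  0  1  2  2  2  3  3  3
 3  0  1  2  3  3  3  4  4
 4  0  1  2  3  3  3  4  4
 3  0  1  2  3  4  4  4  4
dp[10][7] = 4. One LCS (by backtracking along matches): 2, 4, 5, 3.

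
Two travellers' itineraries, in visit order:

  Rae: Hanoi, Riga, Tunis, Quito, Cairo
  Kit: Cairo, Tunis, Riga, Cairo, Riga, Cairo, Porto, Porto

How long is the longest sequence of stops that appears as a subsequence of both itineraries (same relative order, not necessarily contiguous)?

2

Pick Riga [2,5] → Cairo [5,6]; all 2 stops appear in both, in order. The LCS DP gives dp[5][8] = 2, so this is optimal.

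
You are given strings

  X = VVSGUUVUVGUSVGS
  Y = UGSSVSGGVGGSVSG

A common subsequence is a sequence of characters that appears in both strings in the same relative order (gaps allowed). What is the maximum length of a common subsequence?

Pick V at X[2]=Y[5], S at X[3]=Y[6], G at X[4]=Y[8], V at X[7]=Y[9], G at X[10]=Y[11], S at X[12]=Y[12], V at X[13]=Y[13], G at X[14]=Y[15]; all 8 characters appear in both, in order, and the DP table's final entry dp[15][15] is also 8, so no common subsequence is longer.

8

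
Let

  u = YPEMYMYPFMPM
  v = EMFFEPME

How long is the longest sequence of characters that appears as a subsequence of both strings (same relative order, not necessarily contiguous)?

5

Let dp[i][j] be the LCS length of the first i characters of u and the first j characters of v. dp[i][j] = dp[i-1][j-1]+1 when the i-th and j-th characters match, else max(dp[i-1][j], dp[i][j-1]).
    ·  E  M  F  F  E  P  M  E
 ·  0  0  0  0  0  0  0  0  0
 Y  0  0  0  0  0  0  0  0  0
 P  0  0  0  0  0  0  1  1  1
 E  0  1  1  1  1  1  1  1  2
 M  0  1  2  2  2  2  2  2  2
 Y  0  1  2  2  2  2  2  2  2
 M  0  1  2  2  2  2  2  3  3
 Y  0  1  2  2  2  2  2  3  3
 P  0  1  2  2  2  2  3  3  3
 F  0  1  2  3  3  3  3  3  3
 M  0  1  2  3  3  3  3  4  4
 P  0  1  2  3  3  3  4  4  4
 M  0  1  2  3  3  3  4  5  5
dp[12][8] = 5. One LCS (by backtracking along matches): EMFPM.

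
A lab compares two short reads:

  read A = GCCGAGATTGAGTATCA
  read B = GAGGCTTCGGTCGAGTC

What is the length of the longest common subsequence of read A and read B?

11

Pick G (read A #1, read B #4), then C (read A #2, read B #5), then C (read A #3, read B #8), then G (read A #4, read B #9), then G (read A #6, read B #10), then T (read A #8, read B #11), then G (read A #10, read B #13), then A (read A #11, read B #14), then G (read A #12, read B #15), then T (read A #15, read B #16), then C (read A #16, read B #17); all 11 bases appear in both, in order. dp[17][17] = 11 confirms this is the maximum.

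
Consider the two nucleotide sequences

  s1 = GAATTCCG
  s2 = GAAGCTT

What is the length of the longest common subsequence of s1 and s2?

5

One common subsequence of length 5: G [1,1] → A [2,2] → A [3,3] → T [4,6] → T [5,7], and the DP table's final entry dp[8][7] is also 5, so no common subsequence is longer.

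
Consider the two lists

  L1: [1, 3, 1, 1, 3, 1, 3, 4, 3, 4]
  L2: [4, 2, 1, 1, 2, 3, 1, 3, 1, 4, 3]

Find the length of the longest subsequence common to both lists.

One common subsequence of length 7: 1 (L1 #1, L2 #4); then 3 (L1 #2, L2 #6); then 1 (L1 #4, L2 #7); then 3 (L1 #5, L2 #8); then 1 (L1 #6, L2 #9); then 4 (L1 #8, L2 #10); then 3 (L1 #9, L2 #11). dp[10][11] = 7 confirms this is the maximum.

7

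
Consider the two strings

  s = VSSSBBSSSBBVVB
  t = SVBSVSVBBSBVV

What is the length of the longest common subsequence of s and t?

9

One common subsequence of length 9: V at s[1]=t[2] → S at s[2]=t[4] → S at s[3]=t[6] → B at s[5]=t[8] → B at s[6]=t[9] → S at s[9]=t[10] → B at s[11]=t[11] → V at s[12]=t[12] → V at s[13]=t[13]. dp[14][13] = 9 confirms this is the maximum.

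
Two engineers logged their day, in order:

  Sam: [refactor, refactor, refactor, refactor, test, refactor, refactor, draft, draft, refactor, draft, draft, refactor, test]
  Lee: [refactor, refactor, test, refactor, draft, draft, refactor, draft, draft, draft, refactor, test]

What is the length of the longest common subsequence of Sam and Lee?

11

Taking refactor [3,1] → refactor [4,2] → test [5,3] → refactor [7,4] → draft [8,5] → draft [9,6] → refactor [10,7] → draft [11,9] → draft [12,10] → refactor [13,11] → test [14,12] gives a common subsequence of length 11. dp[14][12] = 11 confirms this is the maximum.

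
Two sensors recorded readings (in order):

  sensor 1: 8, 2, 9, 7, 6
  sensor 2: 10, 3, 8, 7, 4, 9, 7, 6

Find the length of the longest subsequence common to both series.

Match 8 (sensor 1 #1, sensor 2 #3), then 9 (sensor 1 #3, sensor 2 #6), then 7 (sensor 1 #4, sensor 2 #7), then 6 (sensor 1 #5, sensor 2 #8) — 4 values in the same relative order in both. dp[5][8] = 4 confirms this is the maximum.

4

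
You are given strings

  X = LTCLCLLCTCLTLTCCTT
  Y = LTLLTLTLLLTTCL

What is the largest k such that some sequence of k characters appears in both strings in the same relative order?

Pick L [1,1] → T [2,2] → L [4,3] → L [6,4] → L [7,6] → T [9,7] → L [11,10] → T [12,11] → T [14,12] → C [15,13]; all 10 characters appear in both, in order. dp[18][14] = 10 confirms this is the maximum.

10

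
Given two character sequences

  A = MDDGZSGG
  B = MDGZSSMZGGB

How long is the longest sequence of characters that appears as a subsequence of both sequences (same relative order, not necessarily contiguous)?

Taking M at A[1]=B[1], then D at A[3]=B[2], then G at A[4]=B[3], then Z at A[5]=B[4], then S at A[6]=B[6], then G at A[7]=B[9], then G at A[8]=B[10] gives a common subsequence of length 7, and the DP table's final entry dp[8][11] is also 7, so no common subsequence is longer.

7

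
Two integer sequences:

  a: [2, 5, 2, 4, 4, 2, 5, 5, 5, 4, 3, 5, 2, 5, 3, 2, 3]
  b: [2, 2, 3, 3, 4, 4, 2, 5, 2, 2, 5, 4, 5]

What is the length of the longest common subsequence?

One common subsequence of length 9: 2 [1,1], 2 [3,2], 4 [4,5], 4 [5,6], 2 [6,7], 5 [7,8], 5 [9,11], 4 [10,12], 5 [14,13]. dp[17][13] = 9 confirms this is the maximum.

9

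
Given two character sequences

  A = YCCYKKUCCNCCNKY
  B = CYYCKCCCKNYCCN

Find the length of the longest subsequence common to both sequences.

One common subsequence of length 9: Y (A #1, B #3); then C (A #2, B #4); then C (A #3, B #6); then C (A #8, B #7); then C (A #9, B #8); then N (A #10, B #10); then C (A #11, B #12); then C (A #12, B #13); then N (A #13, B #14). The LCS DP gives dp[15][14] = 9, so this is optimal.

9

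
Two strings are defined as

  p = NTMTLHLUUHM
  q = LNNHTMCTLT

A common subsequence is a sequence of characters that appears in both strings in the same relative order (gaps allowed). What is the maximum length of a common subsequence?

5

Taking N at p[1]=q[3], T at p[2]=q[5], M at p[3]=q[6], T at p[4]=q[8], L at p[5]=q[9] gives a common subsequence of length 5, and the DP table's final entry dp[11][10] is also 5, so no common subsequence is longer.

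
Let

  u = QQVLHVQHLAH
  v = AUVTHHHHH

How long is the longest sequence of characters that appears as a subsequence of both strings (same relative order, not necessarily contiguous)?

One common subsequence of length 4: V (u #3, v #3), H (u #5, v #7), H (u #8, v #8), H (u #11, v #9). Since dp[11][9] = 4, nothing longer is possible.

4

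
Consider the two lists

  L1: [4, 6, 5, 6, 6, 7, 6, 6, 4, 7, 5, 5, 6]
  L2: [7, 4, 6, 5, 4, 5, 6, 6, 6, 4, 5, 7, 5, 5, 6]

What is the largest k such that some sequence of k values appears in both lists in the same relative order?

Taking 4 at L1[1]=L2[2]; then 6 at L1[2]=L2[3]; then 5 at L1[3]=L2[6]; then 6 at L1[5]=L2[7]; then 6 at L1[7]=L2[8]; then 6 at L1[8]=L2[9]; then 4 at L1[9]=L2[10]; then 7 at L1[10]=L2[12]; then 5 at L1[11]=L2[13]; then 5 at L1[12]=L2[14]; then 6 at L1[13]=L2[15] gives a common subsequence of length 11. Since dp[13][15] = 11, nothing longer is possible.

11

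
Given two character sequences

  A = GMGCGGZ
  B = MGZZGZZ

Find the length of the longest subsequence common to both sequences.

4

Pick M (A #2, B #1), G (A #3, B #2), G (A #5, B #5), Z (A #7, B #7); all 4 characters appear in both, in order. Since dp[7][7] = 4, nothing longer is possible.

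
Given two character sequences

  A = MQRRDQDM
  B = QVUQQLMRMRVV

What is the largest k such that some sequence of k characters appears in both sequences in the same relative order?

3

Let dp[i][j] be the LCS length of the first i characters of A and the first j characters of B. dp[i][j] = dp[i-1][j-1]+1 when the i-th and j-th characters match, else max(dp[i-1][j], dp[i][j-1]).
    ·  Q  V  U  Q  Q  L  M  R  M  R  V  V
 ·  0  0  0  0  0  0  0  0  0  0  0  0  0
 M  0  0  0  0  0  0  0  1  1  1  1  1  1
 Q  0  1  1  1  1  1  1  1  1  1  1  1  1
 R  0  1  1  1  1  1  1  1  2  2  2  2  2
 R  0  1  1  1  1  1  1  1  2  2  3  3  3
 D  0  1  1  1  1  1  1  1  2  2  3  3  3
 Q  0  1  1  1  2  2  2  2  2  2  3  3  3
 D  0  1  1  1  2  2  2  2  2  2  3  3  3
 M  0  1  1  1  2  2  2  3  3  3  3  3  3
dp[8][12] = 3. One LCS (by backtracking along matches): MRR.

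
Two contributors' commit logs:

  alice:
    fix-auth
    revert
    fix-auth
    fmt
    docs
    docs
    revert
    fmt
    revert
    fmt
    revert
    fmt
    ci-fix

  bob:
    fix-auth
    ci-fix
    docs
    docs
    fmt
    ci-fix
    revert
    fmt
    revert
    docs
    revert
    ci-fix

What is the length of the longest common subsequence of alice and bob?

8

Pick fix-auth (alice #1, bob #1), then docs (alice #5, bob #3), then docs (alice #6, bob #4), then revert (alice #7, bob #7), then fmt (alice #8, bob #8), then revert (alice #9, bob #9), then revert (alice #11, bob #11), then ci-fix (alice #13, bob #12); all 8 commits appear in both, in order. The LCS DP gives dp[13][12] = 8, so this is optimal.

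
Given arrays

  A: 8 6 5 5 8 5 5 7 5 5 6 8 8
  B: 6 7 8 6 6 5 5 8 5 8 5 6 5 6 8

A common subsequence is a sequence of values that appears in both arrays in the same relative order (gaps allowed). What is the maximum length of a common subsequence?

One common subsequence of length 10: 8 [1,3], 6 [2,5], 5 [3,6], 5 [4,7], 8 [5,8], 5 [6,9], 5 [7,11], 5 [10,13], 6 [11,14], 8 [13,15]. The LCS DP gives dp[13][15] = 10, so this is optimal.

10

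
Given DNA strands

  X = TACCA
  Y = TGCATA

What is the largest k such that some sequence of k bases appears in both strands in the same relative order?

Let dp[i][j] be the LCS length of the first i bases of X and the first j bases of Y. dp[i][j] = dp[i-1][j-1]+1 when the i-th and j-th bases match, else max(dp[i-1][j], dp[i][j-1]).
    ·  T  G  C  A  T  A
 ·  0  0  0  0  0  0  0
 T  0  1  1  1  1  1  1
 A  0  1  1  1  2  2  2
 C  0  1  1  2  2  2  2
 C  0  1  1  2  2  2  2
 A  0  1  1  2  3  3  3
dp[5][6] = 3. One LCS (by backtracking along matches): TAA.

3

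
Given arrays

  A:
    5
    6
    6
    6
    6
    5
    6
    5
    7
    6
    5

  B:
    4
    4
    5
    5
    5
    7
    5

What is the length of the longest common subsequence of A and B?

5

Match 5 at A[1]=B[3], 5 at A[6]=B[4], 5 at A[8]=B[5], 7 at A[9]=B[6], 5 at A[11]=B[7] — 5 values in the same relative order in both. Since dp[11][7] = 5, nothing longer is possible.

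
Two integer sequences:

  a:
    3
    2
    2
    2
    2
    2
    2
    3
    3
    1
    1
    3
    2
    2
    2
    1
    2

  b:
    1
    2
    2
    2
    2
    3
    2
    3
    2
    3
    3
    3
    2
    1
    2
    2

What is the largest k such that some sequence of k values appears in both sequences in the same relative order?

Taking 2 [2,2]; then 2 [3,3]; then 2 [4,4]; then 2 [5,5]; then 2 [6,7]; then 2 [7,9]; then 3 [8,10]; then 3 [9,11]; then 3 [12,12]; then 2 [13,13]; then 2 [15,15]; then 2 [17,16] gives a common subsequence of length 12. The LCS DP gives dp[17][16] = 12, so this is optimal.

12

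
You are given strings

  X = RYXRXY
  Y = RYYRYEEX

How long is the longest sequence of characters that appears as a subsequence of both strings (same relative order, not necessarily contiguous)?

Match R [1,1]; then Y [2,3]; then R [4,4]; then X [5,8] — 4 characters in the same relative order in both, and the DP table's final entry dp[6][8] is also 4, so no common subsequence is longer.

4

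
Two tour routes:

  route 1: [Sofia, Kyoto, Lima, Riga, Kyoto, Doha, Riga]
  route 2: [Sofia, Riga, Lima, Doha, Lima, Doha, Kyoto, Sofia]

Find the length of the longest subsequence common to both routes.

3

Match Sofia [1,1] → Lima [3,5] → Kyoto [5,7] — 3 stops in the same relative order in both. The LCS DP gives dp[7][8] = 3, so this is optimal.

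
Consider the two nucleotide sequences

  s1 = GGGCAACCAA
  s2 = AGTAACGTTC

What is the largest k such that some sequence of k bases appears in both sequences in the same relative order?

5

Pick G (s1 #1, s2 #2), then A (s1 #5, s2 #4), then A (s1 #6, s2 #5), then C (s1 #7, s2 #6), then C (s1 #8, s2 #10); all 5 bases appear in both, in order, and the DP table's final entry dp[10][10] is also 5, so no common subsequence is longer.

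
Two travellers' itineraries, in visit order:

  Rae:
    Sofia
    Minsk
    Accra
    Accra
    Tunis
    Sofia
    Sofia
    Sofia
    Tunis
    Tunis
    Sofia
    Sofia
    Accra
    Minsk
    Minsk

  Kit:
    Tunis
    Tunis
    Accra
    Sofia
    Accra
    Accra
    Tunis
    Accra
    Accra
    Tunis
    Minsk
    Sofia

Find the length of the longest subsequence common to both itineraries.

6

One common subsequence of length 6: Sofia [1,4], then Accra [3,5], then Accra [4,6], then Tunis [5,7], then Tunis [9,10], then Sofia [12,12], and the DP table's final entry dp[15][12] is also 6, so no common subsequence is longer.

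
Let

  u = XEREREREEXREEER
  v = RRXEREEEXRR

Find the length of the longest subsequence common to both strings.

9

Taking X [1,3] → E [4,4] → R [5,5] → E [6,6] → E [8,7] → E [9,8] → X [10,9] → R [11,10] → R [15,11] gives a common subsequence of length 9, and the DP table's final entry dp[15][11] is also 9, so no common subsequence is longer.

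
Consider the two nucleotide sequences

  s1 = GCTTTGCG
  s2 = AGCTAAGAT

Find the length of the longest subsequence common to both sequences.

Pick G (s1 #1, s2 #2) → C (s1 #2, s2 #3) → T (s1 #3, s2 #4) → T (s1 #5, s2 #9); all 4 bases appear in both, in order, and the DP table's final entry dp[8][9] is also 4, so no common subsequence is longer.

4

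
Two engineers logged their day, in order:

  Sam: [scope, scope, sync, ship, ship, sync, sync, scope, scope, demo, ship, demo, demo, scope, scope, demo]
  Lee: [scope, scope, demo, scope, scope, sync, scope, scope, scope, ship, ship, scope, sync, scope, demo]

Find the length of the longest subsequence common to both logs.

9

One common subsequence of length 9: scope (Sam #1, Lee #4), then scope (Sam #2, Lee #5), then sync (Sam #3, Lee #6), then scope (Sam #8, Lee #8), then scope (Sam #9, Lee #9), then ship (Sam #11, Lee #11), then scope (Sam #14, Lee #12), then scope (Sam #15, Lee #14), then demo (Sam #16, Lee #15). The LCS DP gives dp[16][15] = 9, so this is optimal.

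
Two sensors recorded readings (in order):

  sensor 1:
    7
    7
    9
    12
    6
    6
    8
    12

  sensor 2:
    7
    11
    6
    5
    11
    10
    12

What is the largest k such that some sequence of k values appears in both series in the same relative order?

3

Let dp[i][j] be the LCS length of the first i values of sensor 1 and the first j values of sensor 2. dp[i][j] = dp[i-1][j-1]+1 when the i-th and j-th values match, else max(dp[i-1][j], dp[i][j-1]).
    ·  7 11  6  5 11 10 12
 ·  0  0  0  0  0  0  0  0
 7  0  1  1  1  1  1  1  1
 7  0  1  1  1  1  1  1  1
 9  0  1  1  1  1  1  1  1
12  0  1  1  1  1  1  1  2
 6  0  1  1  2  2  2  2  2
 6  0  1  1  2  2  2  2  2
 8  0  1  1  2  2  2  2  2
12  0  1  1  2  2  2  2  3
dp[8][7] = 3. One LCS (by backtracking along matches): 7, 6, 12.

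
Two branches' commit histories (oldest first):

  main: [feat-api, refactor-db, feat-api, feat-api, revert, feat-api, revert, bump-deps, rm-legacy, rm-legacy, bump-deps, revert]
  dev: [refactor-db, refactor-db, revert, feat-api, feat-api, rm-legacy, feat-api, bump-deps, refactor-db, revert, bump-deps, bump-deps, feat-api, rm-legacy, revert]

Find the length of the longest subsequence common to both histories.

8

Match refactor-db (main #2, dev #2), then feat-api (main #3, dev #4), then feat-api (main #4, dev #5), then feat-api (main #6, dev #7), then revert (main #7, dev #10), then bump-deps (main #8, dev #12), then rm-legacy (main #10, dev #14), then revert (main #12, dev #15) — 8 commits in the same relative order in both. dp[12][15] = 8 confirms this is the maximum.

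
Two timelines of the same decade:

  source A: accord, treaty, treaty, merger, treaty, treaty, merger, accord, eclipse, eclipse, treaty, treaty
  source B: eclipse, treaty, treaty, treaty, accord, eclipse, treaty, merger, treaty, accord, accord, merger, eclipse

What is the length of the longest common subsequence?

Taking treaty [2,2], treaty [3,3], treaty [5,4], treaty [6,7], merger [7,8], accord [8,11], eclipse [10,13] gives a common subsequence of length 7. Since dp[12][13] = 7, nothing longer is possible.

7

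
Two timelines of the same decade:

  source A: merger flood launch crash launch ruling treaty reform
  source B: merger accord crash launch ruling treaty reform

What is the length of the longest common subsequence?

Match merger [1,1], crash [4,3], launch [5,4], ruling [6,5], treaty [7,6], reform [8,7] — 6 events in the same relative order in both. dp[8][7] = 6 confirms this is the maximum.

6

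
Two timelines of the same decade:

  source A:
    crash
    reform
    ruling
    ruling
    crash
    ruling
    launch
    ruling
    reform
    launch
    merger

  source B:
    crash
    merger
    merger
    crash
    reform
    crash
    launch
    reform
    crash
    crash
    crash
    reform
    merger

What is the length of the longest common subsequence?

Pick crash at source A[1]=source B[4], then reform at source A[2]=source B[5], then crash at source A[5]=source B[6], then launch at source A[7]=source B[7], then reform at source A[9]=source B[12], then merger at source A[11]=source B[13]; all 6 events appear in both, in order. The LCS DP gives dp[11][13] = 6, so this is optimal.

6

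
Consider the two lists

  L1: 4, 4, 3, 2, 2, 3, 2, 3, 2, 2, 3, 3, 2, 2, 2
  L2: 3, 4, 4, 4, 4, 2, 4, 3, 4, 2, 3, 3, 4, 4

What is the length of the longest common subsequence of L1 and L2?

One common subsequence of length 7: 4 at L1[1]=L2[4] → 4 at L1[2]=L2[5] → 2 at L1[4]=L2[6] → 3 at L1[6]=L2[8] → 2 at L1[7]=L2[10] → 3 at L1[8]=L2[11] → 3 at L1[11]=L2[12]. dp[15][14] = 7 confirms this is the maximum.

7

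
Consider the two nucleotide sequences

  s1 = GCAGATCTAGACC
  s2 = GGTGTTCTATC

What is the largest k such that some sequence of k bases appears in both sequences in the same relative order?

7

One common subsequence of length 7: G (s1 #1, s2 #2), then G (s1 #4, s2 #4), then T (s1 #6, s2 #6), then C (s1 #7, s2 #7), then T (s1 #8, s2 #8), then A (s1 #9, s2 #9), then C (s1 #13, s2 #11). dp[13][11] = 7 confirms this is the maximum.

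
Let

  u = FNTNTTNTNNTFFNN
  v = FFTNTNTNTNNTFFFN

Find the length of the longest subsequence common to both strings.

Match F [1,2], then N [2,4], then T [3,5], then N [4,6], then T [6,7], then N [7,8], then T [8,9], then N [9,10], then N [10,11], then T [11,12], then F [12,14], then F [13,15], then N [15,16] — 13 characters in the same relative order in both. The LCS DP gives dp[15][16] = 13, so this is optimal.

13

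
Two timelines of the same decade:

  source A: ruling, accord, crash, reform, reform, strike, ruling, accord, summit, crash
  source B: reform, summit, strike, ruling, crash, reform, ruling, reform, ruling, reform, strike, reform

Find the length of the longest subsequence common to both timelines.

Match ruling at source A[1]=source B[4], then crash at source A[3]=source B[5], then reform at source A[4]=source B[8], then reform at source A[5]=source B[10], then strike at source A[6]=source B[11] — 5 events in the same relative order in both. The LCS DP gives dp[10][12] = 5, so this is optimal.

5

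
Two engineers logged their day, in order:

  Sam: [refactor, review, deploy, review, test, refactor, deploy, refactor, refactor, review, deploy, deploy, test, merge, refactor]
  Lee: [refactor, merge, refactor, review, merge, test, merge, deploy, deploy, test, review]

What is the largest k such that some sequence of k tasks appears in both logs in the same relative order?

Taking refactor at Sam[1]=Lee[3], review at Sam[2]=Lee[4], test at Sam[5]=Lee[6], deploy at Sam[11]=Lee[8], deploy at Sam[12]=Lee[9], test at Sam[13]=Lee[10] gives a common subsequence of length 6, and the DP table's final entry dp[15][11] is also 6, so no common subsequence is longer.

6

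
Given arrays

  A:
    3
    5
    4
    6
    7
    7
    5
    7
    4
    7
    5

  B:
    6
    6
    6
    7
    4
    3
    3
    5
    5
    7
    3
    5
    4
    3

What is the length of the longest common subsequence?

Pick 3 at A[1]=B[7] → 5 at A[2]=B[9] → 7 at A[5]=B[10] → 5 at A[7]=B[12] → 4 at A[9]=B[13]; all 5 values appear in both, in order, and the DP table's final entry dp[11][14] is also 5, so no common subsequence is longer.

5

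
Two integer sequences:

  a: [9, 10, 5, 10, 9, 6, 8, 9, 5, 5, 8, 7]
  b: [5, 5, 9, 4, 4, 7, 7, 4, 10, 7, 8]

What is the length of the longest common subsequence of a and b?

Match 9 at a[1]=b[3] → 10 at a[2]=b[9] → 8 at a[11]=b[11] — 3 values in the same relative order in both. The LCS DP gives dp[12][11] = 3, so this is optimal.

3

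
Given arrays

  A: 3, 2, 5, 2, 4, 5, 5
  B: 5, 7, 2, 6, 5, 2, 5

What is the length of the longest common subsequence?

One common subsequence of length 4: 2 at A[2]=B[3]; then 5 at A[3]=B[5]; then 2 at A[4]=B[6]; then 5 at A[7]=B[7], and the DP table's final entry dp[7][7] is also 4, so no common subsequence is longer.

4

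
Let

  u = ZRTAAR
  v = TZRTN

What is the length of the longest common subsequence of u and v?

Match Z [1,2]; then R [2,3]; then T [3,4] — 3 characters in the same relative order in both. dp[6][5] = 3 confirms this is the maximum.

3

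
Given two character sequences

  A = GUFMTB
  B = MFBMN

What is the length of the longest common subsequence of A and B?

2

Taking F (A #3, B #2); then M (A #4, B #4) gives a common subsequence of length 2. dp[6][5] = 2 confirms this is the maximum.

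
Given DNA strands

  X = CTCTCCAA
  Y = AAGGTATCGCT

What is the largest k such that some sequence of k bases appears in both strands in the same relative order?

4

Let dp[i][j] be the LCS length of the first i bases of X and the first j bases of Y. dp[i][j] = dp[i-1][j-1]+1 when the i-th and j-th bases match, else max(dp[i-1][j], dp[i][j-1]).
    ·  A  A  G  G  T  A  T  C  G  C  T
 ·  0  0  0  0  0  0  0  0  0  0  0  0
 C  0  0  0  0  0  0  0  0  1  1  1  1
 T  0  0  0  0  0  1  1  1  1  1  1  2
 C  0  0  0  0  0  1  1  1  2  2  2  2
 T  0  0  0  0  0  1  1  2  2  2  2  3
 C  0  0  0  0  0  1  1  2  3  3  3  3
 C  0  0  0  0  0  1  1  2  3  3  4  4
 A  0  1  1  1  1  1  2  2  3  3  4  4
 A  0  1  2  2  2  2  2  2  3  3  4  4
dp[8][11] = 4. One LCS (by backtracking along matches): TTCC.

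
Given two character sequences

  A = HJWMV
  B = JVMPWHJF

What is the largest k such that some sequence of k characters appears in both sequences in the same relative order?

Pick H at A[1]=B[6], then J at A[2]=B[7]; all 2 characters appear in both, in order, and the DP table's final entry dp[5][8] is also 2, so no common subsequence is longer.

2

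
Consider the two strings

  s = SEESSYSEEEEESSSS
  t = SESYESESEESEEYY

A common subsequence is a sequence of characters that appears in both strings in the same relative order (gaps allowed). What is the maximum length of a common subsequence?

Taking S (s #1, t #1), E (s #3, t #2), S (s #5, t #3), Y (s #6, t #4), S (s #7, t #6), E (s #8, t #7), E (s #9, t #9), E (s #10, t #10), E (s #11, t #12), E (s #12, t #13) gives a common subsequence of length 10. The LCS DP gives dp[16][15] = 10, so this is optimal.

10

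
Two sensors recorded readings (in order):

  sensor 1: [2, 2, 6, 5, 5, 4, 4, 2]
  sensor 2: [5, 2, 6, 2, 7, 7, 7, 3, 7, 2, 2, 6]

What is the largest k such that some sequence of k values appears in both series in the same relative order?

3

One common subsequence of length 3: 2 [1,10] → 2 [2,11] → 6 [3,12]. The LCS DP gives dp[8][12] = 3, so this is optimal.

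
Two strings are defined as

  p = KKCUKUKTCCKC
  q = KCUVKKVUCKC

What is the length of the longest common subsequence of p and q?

Let dp[i][j] be the LCS length of the first i characters of p and the first j characters of q. dp[i][j] = dp[i-1][j-1]+1 when the i-th and j-th characters match, else max(dp[i-1][j], dp[i][j-1]).
    ·  K  C  U  V  K  K  V  U  C  K  C
 ·  0  0  0  0  0  0  0  0  0  0  0  0
 K  0  1  1  1  1  1  1  1  1  1  1  1
 K  0  1  1  1  1  2  2  2  2  2  2  2
 C  0  1  2  2  2  2  2  2  2  3  3  3
 U  0  1  2  3  3  3  3  3  3  3  3  3
 K  0  1  2  3  3  4  4  4  4  4  4  4
 U  0  1  2  3  3  4  4  4  5  5  5  5
 K  0  1  2  3  3  4  5  5  5  5  6  6
 T  0  1  2  3  3  4  5  5  5  5  6  6
 C  0  1  2  3  3  4  5  5  5  6  6  7
 C  0  1  2  3  3  4  5  5  5  6  6  7
 K  0  1  2  3  3  4  5  5  5  6  7  7
 C  0  1  2  3  3  4  5  5  5  6  7  8
dp[12][11] = 8. One LCS (by backtracking along matches): KCUKUCKC.

8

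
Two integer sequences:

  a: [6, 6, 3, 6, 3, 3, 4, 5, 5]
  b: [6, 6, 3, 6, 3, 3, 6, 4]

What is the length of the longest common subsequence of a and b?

Taking 6 [1,1], then 6 [2,2], then 3 [3,3], then 6 [4,4], then 3 [5,5], then 3 [6,6], then 4 [7,8] gives a common subsequence of length 7, and the DP table's final entry dp[9][8] is also 7, so no common subsequence is longer.

7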